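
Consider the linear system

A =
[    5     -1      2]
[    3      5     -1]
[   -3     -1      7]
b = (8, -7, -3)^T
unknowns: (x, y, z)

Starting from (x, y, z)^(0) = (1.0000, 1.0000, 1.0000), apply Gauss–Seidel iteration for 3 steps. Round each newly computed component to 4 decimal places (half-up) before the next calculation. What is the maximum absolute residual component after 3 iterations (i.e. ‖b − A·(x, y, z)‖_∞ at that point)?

0.0245

Iteration 1:
  x = (8 - (-1)·1.0000 - (2)·1.0000) / (5) = 1.4000
  y = (-7 - (3)·1.4000 - (-1)·1.0000) / (5) = -2.0400
  z = (-3 - (-3)·1.4000 - (-1)·-2.0400) / (7) = -0.1200
Iteration 2:
  x = (8 - (-1)·-2.0400 - (2)·-0.1200) / (5) = 1.2400
  y = (-7 - (3)·1.2400 - (-1)·-0.1200) / (5) = -2.1680
  z = (-3 - (-3)·1.2400 - (-1)·-2.1680) / (7) = -0.2069
Iteration 3:
  x = (8 - (-1)·-2.1680 - (2)·-0.2069) / (5) = 1.2492
  y = (-7 - (3)·1.2492 - (-1)·-0.2069) / (5) = -2.1909
  z = (-3 - (-3)·1.2492 - (-1)·-2.1909) / (7) = -0.2062
Residual b − A·x = (-0.0245, 0.0007, 0.0001); ∞-norm = 0.0245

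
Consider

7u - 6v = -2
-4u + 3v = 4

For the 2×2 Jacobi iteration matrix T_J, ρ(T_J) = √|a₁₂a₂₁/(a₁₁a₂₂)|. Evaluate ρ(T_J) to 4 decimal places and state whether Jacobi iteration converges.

1.0690

a₁₂a₂₁/(a₁₁a₂₂) = (-6)·(-4) / ((7)·(3)) = 1.142857
ρ = √|1.142857| = √1.142857 = 1.0690
ρ > 1, so Jacobi diverges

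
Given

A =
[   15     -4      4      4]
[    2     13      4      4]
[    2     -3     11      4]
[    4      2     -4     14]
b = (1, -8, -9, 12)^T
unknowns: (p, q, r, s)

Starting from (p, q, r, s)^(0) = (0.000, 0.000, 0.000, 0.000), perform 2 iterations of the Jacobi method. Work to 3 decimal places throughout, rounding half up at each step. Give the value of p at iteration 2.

Iteration 1:
  p = (1 - (-4)·0.000 - (4)·0.000 - (4)·0.000) / (15) = 0.067
  q = (-8 - (2)·0.000 - (4)·0.000 - (4)·0.000) / (13) = -0.615
  r = (-9 - (2)·0.000 - (-3)·0.000 - (4)·0.000) / (11) = -0.818
  s = (12 - (4)·0.000 - (2)·0.000 - (-4)·0.000) / (14) = 0.857
Iteration 2:
  p = (1 - (-4)·-0.615 - (4)·-0.818 - (4)·0.857) / (15) = -0.108
  q = (-8 - (2)·0.067 - (4)·-0.818 - (4)·0.857) / (13) = -0.638
  r = (-9 - (2)·0.067 - (-3)·-0.615 - (4)·0.857) / (11) = -1.310
  s = (12 - (4)·0.067 - (2)·-0.615 - (-4)·-0.818) / (14) = 0.692

-0.108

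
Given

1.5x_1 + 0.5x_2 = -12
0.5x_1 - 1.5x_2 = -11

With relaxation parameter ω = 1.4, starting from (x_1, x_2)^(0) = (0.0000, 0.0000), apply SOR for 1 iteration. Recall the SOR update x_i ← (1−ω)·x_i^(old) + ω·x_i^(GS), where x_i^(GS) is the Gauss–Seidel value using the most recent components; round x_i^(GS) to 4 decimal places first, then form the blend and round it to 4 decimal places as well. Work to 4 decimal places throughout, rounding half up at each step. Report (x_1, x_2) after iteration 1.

(-11.2000, 5.0400)

Iteration 1:
  x_1: GS value = (-12 - (0.5)·0.0000) / (1.5) = -8.0000;  x_1 ← (1−ω)·0.0000 + ω·-8.0000 = -11.2000
  x_2: GS value = (-11 - (0.5)·-11.2000) / (-1.5) = 3.6000;  x_2 ← (1−ω)·0.0000 + ω·3.6000 = 5.0400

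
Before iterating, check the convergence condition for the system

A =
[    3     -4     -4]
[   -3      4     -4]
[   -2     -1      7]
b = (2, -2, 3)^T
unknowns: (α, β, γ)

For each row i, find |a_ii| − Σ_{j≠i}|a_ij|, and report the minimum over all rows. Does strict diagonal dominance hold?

row 1: |3| − (4+4) = -5
row 2: |4| − (3+4) = -3
row 3: |7| − (2+1) = 4
minimum over rows = -5 → not strictly diagonally dominant

-5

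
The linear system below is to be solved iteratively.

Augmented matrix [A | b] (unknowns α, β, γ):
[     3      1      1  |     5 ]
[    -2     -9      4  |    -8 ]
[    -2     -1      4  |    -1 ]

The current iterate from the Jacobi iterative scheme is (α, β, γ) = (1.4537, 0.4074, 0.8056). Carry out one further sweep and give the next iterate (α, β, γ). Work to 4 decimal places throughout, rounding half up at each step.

(1.2623, 0.9239, 0.5787)

One sweep:
  α = (5 - (1)·0.4074 - (1)·0.8056) / (3) = 1.2623
  β = (-8 - (-2)·1.4537 - (4)·0.8056) / (-9) = 0.9239
  γ = (-1 - (-2)·1.4537 - (-1)·0.4074) / (4) = 0.5787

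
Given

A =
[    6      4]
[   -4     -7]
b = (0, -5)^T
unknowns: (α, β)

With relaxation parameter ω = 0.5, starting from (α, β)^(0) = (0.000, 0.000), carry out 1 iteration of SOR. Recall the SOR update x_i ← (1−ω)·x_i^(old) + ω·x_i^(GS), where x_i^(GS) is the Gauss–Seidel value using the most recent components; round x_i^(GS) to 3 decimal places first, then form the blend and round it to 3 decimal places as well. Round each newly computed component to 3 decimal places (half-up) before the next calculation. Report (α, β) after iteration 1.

(0.000, 0.357)

Iteration 1:
  α: GS value = (0 - (4)·0.000) / (6) = 0.000;  α ← (1−ω)·0.000 + ω·0.000 = 0.000
  β: GS value = (-5 - (-4)·0.000) / (-7) = 0.714;  β ← (1−ω)·0.000 + ω·0.714 = 0.357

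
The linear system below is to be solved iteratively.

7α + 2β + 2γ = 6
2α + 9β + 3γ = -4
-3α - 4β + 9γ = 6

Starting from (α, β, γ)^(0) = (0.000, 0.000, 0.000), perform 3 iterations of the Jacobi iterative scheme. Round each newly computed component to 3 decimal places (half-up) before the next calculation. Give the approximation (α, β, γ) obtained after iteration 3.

Iteration 1:
  α = (6 - (2)·0.000 - (2)·0.000) / (7) = 0.857
  β = (-4 - (2)·0.000 - (3)·0.000) / (9) = -0.444
  γ = (6 - (-3)·0.000 - (-4)·0.000) / (9) = 0.667
Iteration 2:
  α = (6 - (2)·-0.444 - (2)·0.667) / (7) = 0.793
  β = (-4 - (2)·0.857 - (3)·0.667) / (9) = -0.857
  γ = (6 - (-3)·0.857 - (-4)·-0.444) / (9) = 0.755
Iteration 3:
  α = (6 - (2)·-0.857 - (2)·0.755) / (7) = 0.886
  β = (-4 - (2)·0.793 - (3)·0.755) / (9) = -0.872
  γ = (6 - (-3)·0.793 - (-4)·-0.857) / (9) = 0.550

(0.886, -0.872, 0.550)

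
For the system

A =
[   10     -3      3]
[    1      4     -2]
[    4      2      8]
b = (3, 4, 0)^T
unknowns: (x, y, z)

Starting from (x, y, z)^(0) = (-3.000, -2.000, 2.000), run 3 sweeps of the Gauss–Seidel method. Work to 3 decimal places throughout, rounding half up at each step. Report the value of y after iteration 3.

Iteration 1:
  x = (3 - (-3)·-2.000 - (3)·2.000) / (10) = -0.900
  y = (4 - (1)·-0.900 - (-2)·2.000) / (4) = 2.225
  z = (0 - (4)·-0.900 - (2)·2.225) / (8) = -0.106
Iteration 2:
  x = (3 - (-3)·2.225 - (3)·-0.106) / (10) = 0.999
  y = (4 - (1)·0.999 - (-2)·-0.106) / (4) = 0.697
  z = (0 - (4)·0.999 - (2)·0.697) / (8) = -0.674
Iteration 3:
  x = (3 - (-3)·0.697 - (3)·-0.674) / (10) = 0.711
  y = (4 - (1)·0.711 - (-2)·-0.674) / (4) = 0.485
  z = (0 - (4)·0.711 - (2)·0.485) / (8) = -0.477

0.485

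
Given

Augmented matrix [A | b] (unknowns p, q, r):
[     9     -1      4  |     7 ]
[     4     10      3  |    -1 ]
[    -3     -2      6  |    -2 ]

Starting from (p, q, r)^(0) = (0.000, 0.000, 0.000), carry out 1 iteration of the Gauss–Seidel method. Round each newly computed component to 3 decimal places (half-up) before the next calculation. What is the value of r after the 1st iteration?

Iteration 1:
  p = (7 - (-1)·0.000 - (4)·0.000) / (9) = 0.778
  q = (-1 - (4)·0.778 - (3)·0.000) / (10) = -0.411
  r = (-2 - (-3)·0.778 - (-2)·-0.411) / (6) = -0.081

-0.081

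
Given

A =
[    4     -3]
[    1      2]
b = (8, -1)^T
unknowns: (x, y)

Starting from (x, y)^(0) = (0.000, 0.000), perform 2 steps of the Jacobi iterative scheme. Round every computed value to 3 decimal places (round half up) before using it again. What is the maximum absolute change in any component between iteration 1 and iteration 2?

1.000

Iteration 1:
  x = (8 - (-3)·0.000) / (4) = 2.000
  y = (-1 - (1)·0.000) / (2) = -0.500
Iteration 2:
  x = (8 - (-3)·-0.500) / (4) = 1.625
  y = (-1 - (1)·2.000) / (2) = -1.500
Change: (-0.375, -1.000) → max |·| = 1.000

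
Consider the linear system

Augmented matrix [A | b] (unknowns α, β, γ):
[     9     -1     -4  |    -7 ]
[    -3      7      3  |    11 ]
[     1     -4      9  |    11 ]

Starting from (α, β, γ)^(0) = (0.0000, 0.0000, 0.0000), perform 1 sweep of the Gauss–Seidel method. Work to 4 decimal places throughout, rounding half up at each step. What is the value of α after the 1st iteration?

Iteration 1:
  α = (-7 - (-1)·0.0000 - (-4)·0.0000) / (9) = -0.7778
  β = (11 - (-3)·-0.7778 - (3)·0.0000) / (7) = 1.2381
  γ = (11 - (1)·-0.7778 - (-4)·1.2381) / (9) = 1.8589

-0.7778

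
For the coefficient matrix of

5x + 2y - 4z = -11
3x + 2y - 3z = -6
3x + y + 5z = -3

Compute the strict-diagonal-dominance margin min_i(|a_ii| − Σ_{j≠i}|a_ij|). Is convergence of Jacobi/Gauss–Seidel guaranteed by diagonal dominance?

-4

row 1: |5| − (2+4) = -1
row 2: |2| − (3+3) = -4
row 3: |5| − (3+1) = 1
minimum over rows = -4 → not strictly diagonally dominant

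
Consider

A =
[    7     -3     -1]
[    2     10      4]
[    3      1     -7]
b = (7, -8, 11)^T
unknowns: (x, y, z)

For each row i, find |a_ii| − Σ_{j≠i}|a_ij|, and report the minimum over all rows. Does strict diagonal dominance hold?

row 1: |7| − (3+1) = 3
row 2: |10| − (2+4) = 4
row 3: |-7| − (3+1) = 3
minimum over rows = 3 → strictly diagonally dominant (convergence guaranteed)

3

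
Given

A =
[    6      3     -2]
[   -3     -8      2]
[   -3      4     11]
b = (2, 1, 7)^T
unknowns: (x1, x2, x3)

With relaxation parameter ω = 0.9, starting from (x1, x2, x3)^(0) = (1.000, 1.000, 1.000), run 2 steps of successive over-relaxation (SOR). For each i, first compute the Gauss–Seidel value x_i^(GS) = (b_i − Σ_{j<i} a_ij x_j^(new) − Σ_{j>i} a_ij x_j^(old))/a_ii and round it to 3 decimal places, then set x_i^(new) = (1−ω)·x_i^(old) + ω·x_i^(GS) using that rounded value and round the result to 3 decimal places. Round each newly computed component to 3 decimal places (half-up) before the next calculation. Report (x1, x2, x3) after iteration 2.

(0.475, -0.104, 0.793)

Iteration 1:
  x1: GS value = (2 - (3)·1.000 - (-2)·1.000) / (6) = 0.167;  x1 ← (1−ω)·1.000 + ω·0.167 = 0.250
  x2: GS value = (1 - (-3)·0.250 - (2)·1.000) / (-8) = 0.031;  x2 ← (1−ω)·1.000 + ω·0.031 = 0.128
  x3: GS value = (7 - (-3)·0.250 - (4)·0.128) / (11) = 0.658;  x3 ← (1−ω)·1.000 + ω·0.658 = 0.692
Iteration 2:
  x1: GS value = (2 - (3)·0.128 - (-2)·0.692) / (6) = 0.500;  x1 ← (1−ω)·0.250 + ω·0.500 = 0.475
  x2: GS value = (1 - (-3)·0.475 - (2)·0.692) / (-8) = -0.130;  x2 ← (1−ω)·0.128 + ω·-0.130 = -0.104
  x3: GS value = (7 - (-3)·0.475 - (4)·-0.104) / (11) = 0.804;  x3 ← (1−ω)·0.692 + ω·0.804 = 0.793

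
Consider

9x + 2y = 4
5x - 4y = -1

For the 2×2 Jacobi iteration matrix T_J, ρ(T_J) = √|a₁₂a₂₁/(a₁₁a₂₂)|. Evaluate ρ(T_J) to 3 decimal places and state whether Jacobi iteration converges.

0.527

a₁₂a₂₁/(a₁₁a₂₂) = (2)·(5) / ((9)·(-4)) = -0.277778
ρ = √|-0.277778| = √0.277778 = 0.527
ρ < 1, so Jacobi converges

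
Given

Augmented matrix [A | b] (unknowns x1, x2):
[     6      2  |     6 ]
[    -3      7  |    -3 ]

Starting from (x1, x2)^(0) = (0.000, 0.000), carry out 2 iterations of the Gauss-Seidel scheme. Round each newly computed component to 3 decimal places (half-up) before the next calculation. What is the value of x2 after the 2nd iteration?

0.000

Iteration 1:
  x1 = (6 - (2)·0.000) / (6) = 1.000
  x2 = (-3 - (-3)·1.000) / (7) = 0.000
Iteration 2:
  x1 = (6 - (2)·0.000) / (6) = 1.000
  x2 = (-3 - (-3)·1.000) / (7) = 0.000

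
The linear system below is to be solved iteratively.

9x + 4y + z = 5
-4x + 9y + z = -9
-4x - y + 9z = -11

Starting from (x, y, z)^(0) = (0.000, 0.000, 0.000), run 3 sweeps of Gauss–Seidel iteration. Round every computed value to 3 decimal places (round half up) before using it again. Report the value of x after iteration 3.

0.840

Iteration 1:
  x = (5 - (4)·0.000 - (1)·0.000) / (9) = 0.556
  y = (-9 - (-4)·0.556 - (1)·0.000) / (9) = -0.753
  z = (-11 - (-4)·0.556 - (-1)·-0.753) / (9) = -1.059
Iteration 2:
  x = (5 - (4)·-0.753 - (1)·-1.059) / (9) = 1.008
  y = (-9 - (-4)·1.008 - (1)·-1.059) / (9) = -0.434
  z = (-11 - (-4)·1.008 - (-1)·-0.434) / (9) = -0.822
Iteration 3:
  x = (5 - (4)·-0.434 - (1)·-0.822) / (9) = 0.840
  y = (-9 - (-4)·0.840 - (1)·-0.822) / (9) = -0.535
  z = (-11 - (-4)·0.840 - (-1)·-0.535) / (9) = -0.908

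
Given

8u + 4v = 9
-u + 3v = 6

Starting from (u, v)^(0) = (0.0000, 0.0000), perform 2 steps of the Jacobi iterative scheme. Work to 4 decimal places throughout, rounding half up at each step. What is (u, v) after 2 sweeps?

Iteration 1:
  u = (9 - (4)·0.0000) / (8) = 1.1250
  v = (6 - (-1)·0.0000) / (3) = 2.0000
Iteration 2:
  u = (9 - (4)·2.0000) / (8) = 0.1250
  v = (6 - (-1)·1.1250) / (3) = 2.3750

(0.1250, 2.3750)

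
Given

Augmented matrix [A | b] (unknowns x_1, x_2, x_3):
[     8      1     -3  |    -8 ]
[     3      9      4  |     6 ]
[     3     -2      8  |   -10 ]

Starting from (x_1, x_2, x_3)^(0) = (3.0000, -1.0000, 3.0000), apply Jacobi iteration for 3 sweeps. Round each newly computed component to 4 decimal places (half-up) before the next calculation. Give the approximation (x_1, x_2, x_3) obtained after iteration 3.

(-1.8789, 2.0411, -0.1465)

Iteration 1:
  x_1 = (-8 - (1)·-1.0000 - (-3)·3.0000) / (8) = 0.2500
  x_2 = (6 - (3)·3.0000 - (4)·3.0000) / (9) = -1.6667
  x_3 = (-10 - (3)·3.0000 - (-2)·-1.0000) / (8) = -2.6250
Iteration 2:
  x_1 = (-8 - (1)·-1.6667 - (-3)·-2.6250) / (8) = -1.7760
  x_2 = (6 - (3)·0.2500 - (4)·-2.6250) / (9) = 1.7500
  x_3 = (-10 - (3)·0.2500 - (-2)·-1.6667) / (8) = -1.7604
Iteration 3:
  x_1 = (-8 - (1)·1.7500 - (-3)·-1.7604) / (8) = -1.8789
  x_2 = (6 - (3)·-1.7760 - (4)·-1.7604) / (9) = 2.0411
  x_3 = (-10 - (3)·-1.7760 - (-2)·1.7500) / (8) = -0.1465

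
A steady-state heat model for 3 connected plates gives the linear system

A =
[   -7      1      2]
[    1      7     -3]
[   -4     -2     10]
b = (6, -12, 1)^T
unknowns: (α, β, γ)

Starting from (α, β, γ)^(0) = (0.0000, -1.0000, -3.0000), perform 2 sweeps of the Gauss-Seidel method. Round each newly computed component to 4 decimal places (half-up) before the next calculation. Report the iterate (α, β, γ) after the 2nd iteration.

(-1.5878, -1.9974, -0.9346)

Iteration 1:
  α = (6 - (1)·-1.0000 - (2)·-3.0000) / (-7) = -1.8571
  β = (-12 - (1)·-1.8571 - (-3)·-3.0000) / (7) = -2.7347
  γ = (1 - (-4)·-1.8571 - (-2)·-2.7347) / (10) = -1.1898
Iteration 2:
  α = (6 - (1)·-2.7347 - (2)·-1.1898) / (-7) = -1.5878
  β = (-12 - (1)·-1.5878 - (-3)·-1.1898) / (7) = -1.9974
  γ = (1 - (-4)·-1.5878 - (-2)·-1.9974) / (10) = -0.9346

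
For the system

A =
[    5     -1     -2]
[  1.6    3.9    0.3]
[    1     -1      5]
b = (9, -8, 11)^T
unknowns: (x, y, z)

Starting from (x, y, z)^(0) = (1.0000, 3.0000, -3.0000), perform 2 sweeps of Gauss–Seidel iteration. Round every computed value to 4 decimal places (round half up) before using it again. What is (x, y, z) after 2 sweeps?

(1.9364, -2.9609, 1.2205)

Iteration 1:
  x = (9 - (-1)·3.0000 - (-2)·-3.0000) / (5) = 1.2000
  y = (-8 - (1.6)·1.2000 - (0.3)·-3.0000) / (3.9) = -2.3128
  z = (11 - (1)·1.2000 - (-1)·-2.3128) / (5) = 1.4974
Iteration 2:
  x = (9 - (-1)·-2.3128 - (-2)·1.4974) / (5) = 1.9364
  y = (-8 - (1.6)·1.9364 - (0.3)·1.4974) / (3.9) = -2.9609
  z = (11 - (1)·1.9364 - (-1)·-2.9609) / (5) = 1.2205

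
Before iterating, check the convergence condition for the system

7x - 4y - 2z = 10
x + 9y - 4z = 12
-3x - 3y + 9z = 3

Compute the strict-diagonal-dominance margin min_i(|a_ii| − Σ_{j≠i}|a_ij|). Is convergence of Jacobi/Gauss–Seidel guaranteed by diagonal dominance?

row 1: |7| − (4+2) = 1
row 2: |9| − (1+4) = 4
row 3: |9| − (3+3) = 3
minimum over rows = 1 → strictly diagonally dominant (convergence guaranteed)

1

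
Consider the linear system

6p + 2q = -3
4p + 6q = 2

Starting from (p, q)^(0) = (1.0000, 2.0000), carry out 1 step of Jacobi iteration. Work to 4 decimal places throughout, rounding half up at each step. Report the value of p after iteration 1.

Iteration 1:
  p = (-3 - (2)·2.0000) / (6) = -1.1667
  q = (2 - (4)·1.0000) / (6) = -0.3333

-1.1667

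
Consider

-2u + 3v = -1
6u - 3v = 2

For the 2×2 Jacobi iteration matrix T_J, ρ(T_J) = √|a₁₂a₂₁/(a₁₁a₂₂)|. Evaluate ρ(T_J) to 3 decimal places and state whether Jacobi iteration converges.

1.732

a₁₂a₂₁/(a₁₁a₂₂) = (3)·(6) / ((-2)·(-3)) = 3.000000
ρ = √|3.000000| = √3.000000 = 1.732
ρ > 1, so Jacobi diverges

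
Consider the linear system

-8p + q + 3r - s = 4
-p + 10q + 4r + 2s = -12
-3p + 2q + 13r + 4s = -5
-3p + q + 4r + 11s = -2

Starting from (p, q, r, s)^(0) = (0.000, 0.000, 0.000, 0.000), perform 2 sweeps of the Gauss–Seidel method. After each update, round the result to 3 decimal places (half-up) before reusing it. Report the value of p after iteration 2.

Iteration 1:
  p = (4 - (1)·0.000 - (3)·0.000 - (-1)·0.000) / (-8) = -0.500
  q = (-12 - (-1)·-0.500 - (4)·0.000 - (2)·0.000) / (10) = -1.250
  r = (-5 - (-3)·-0.500 - (2)·-1.250 - (4)·0.000) / (13) = -0.308
  s = (-2 - (-3)·-0.500 - (1)·-1.250 - (4)·-0.308) / (11) = -0.093
Iteration 2:
  p = (4 - (1)·-1.250 - (3)·-0.308 - (-1)·-0.093) / (-8) = -0.760
  q = (-12 - (-1)·-0.760 - (4)·-0.308 - (2)·-0.093) / (10) = -1.134
  r = (-5 - (-3)·-0.760 - (2)·-1.134 - (4)·-0.093) / (13) = -0.357
  s = (-2 - (-3)·-0.760 - (1)·-1.134 - (4)·-0.357) / (11) = -0.156

-0.760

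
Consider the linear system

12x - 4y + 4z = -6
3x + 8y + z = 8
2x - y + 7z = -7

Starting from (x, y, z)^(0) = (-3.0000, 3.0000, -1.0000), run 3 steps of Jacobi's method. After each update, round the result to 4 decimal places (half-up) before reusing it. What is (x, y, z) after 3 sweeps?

Iteration 1:
  x = (-6 - (-4)·3.0000 - (4)·-1.0000) / (12) = 0.8333
  y = (8 - (3)·-3.0000 - (1)·-1.0000) / (8) = 2.2500
  z = (-7 - (2)·-3.0000 - (-1)·3.0000) / (7) = 0.2857
Iteration 2:
  x = (-6 - (-4)·2.2500 - (4)·0.2857) / (12) = 0.1548
  y = (8 - (3)·0.8333 - (1)·0.2857) / (8) = 0.6518
  z = (-7 - (2)·0.8333 - (-1)·2.2500) / (7) = -0.9167
Iteration 3:
  x = (-6 - (-4)·0.6518 - (4)·-0.9167) / (12) = 0.0228
  y = (8 - (3)·0.1548 - (1)·-0.9167) / (8) = 1.0565
  z = (-7 - (2)·0.1548 - (-1)·0.6518) / (7) = -0.9511

(0.0228, 1.0565, -0.9511)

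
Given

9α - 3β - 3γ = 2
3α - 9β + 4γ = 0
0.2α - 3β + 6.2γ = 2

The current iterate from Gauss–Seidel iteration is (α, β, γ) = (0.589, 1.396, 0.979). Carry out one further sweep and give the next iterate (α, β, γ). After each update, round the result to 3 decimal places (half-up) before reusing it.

One sweep:
  α = (2 - (-3)·1.396 - (-3)·0.979) / (9) = 1.014
  β = (0 - (3)·1.014 - (4)·0.979) / (-9) = 0.773
  γ = (2 - (0.2)·1.014 - (-3)·0.773) / (6.2) = 0.664

(1.014, 0.773, 0.664)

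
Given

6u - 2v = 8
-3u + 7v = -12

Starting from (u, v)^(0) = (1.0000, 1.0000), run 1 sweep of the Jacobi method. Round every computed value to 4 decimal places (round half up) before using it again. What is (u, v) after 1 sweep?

Iteration 1:
  u = (8 - (-2)·1.0000) / (6) = 1.6667
  v = (-12 - (-3)·1.0000) / (7) = -1.2857

(1.6667, -1.2857)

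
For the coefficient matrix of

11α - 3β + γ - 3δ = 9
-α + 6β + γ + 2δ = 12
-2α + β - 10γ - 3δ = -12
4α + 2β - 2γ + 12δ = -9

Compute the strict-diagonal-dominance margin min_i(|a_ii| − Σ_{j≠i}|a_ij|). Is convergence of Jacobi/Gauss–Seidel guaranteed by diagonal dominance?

2

row 1: |11| − (3+1+3) = 4
row 2: |6| − (1+1+2) = 2
row 3: |-10| − (2+1+3) = 4
row 4: |12| − (4+2+2) = 4
minimum over rows = 2 → strictly diagonally dominant (convergence guaranteed)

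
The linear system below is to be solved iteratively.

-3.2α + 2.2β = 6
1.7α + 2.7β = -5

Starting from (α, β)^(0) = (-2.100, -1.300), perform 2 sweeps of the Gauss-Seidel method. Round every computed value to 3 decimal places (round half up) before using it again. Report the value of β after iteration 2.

-0.625

Iteration 1:
  α = (6 - (2.2)·-1.300) / (-3.2) = -2.769
  β = (-5 - (1.7)·-2.769) / (2.7) = -0.108
Iteration 2:
  α = (6 - (2.2)·-0.108) / (-3.2) = -1.949
  β = (-5 - (1.7)·-1.949) / (2.7) = -0.625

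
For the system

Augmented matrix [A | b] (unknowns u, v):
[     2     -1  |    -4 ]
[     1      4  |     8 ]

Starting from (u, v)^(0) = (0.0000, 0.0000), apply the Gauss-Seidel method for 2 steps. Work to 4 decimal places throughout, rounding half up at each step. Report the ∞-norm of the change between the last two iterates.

1.2500

Iteration 1:
  u = (-4 - (-1)·0.0000) / (2) = -2.0000
  v = (8 - (1)·-2.0000) / (4) = 2.5000
Iteration 2:
  u = (-4 - (-1)·2.5000) / (2) = -0.7500
  v = (8 - (1)·-0.7500) / (4) = 2.1875
Change: (1.2500, -0.3125) → max |·| = 1.2500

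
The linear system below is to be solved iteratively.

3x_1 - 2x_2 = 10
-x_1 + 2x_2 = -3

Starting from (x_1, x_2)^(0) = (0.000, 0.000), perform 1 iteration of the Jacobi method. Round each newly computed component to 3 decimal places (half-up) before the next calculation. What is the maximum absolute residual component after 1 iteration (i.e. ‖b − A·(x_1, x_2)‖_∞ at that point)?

Iteration 1:
  x_1 = (10 - (-2)·0.000) / (3) = 3.333
  x_2 = (-3 - (-1)·0.000) / (2) = -1.500
Residual b − A·x = (-2.999, 3.333); ∞-norm = 3.333

3.333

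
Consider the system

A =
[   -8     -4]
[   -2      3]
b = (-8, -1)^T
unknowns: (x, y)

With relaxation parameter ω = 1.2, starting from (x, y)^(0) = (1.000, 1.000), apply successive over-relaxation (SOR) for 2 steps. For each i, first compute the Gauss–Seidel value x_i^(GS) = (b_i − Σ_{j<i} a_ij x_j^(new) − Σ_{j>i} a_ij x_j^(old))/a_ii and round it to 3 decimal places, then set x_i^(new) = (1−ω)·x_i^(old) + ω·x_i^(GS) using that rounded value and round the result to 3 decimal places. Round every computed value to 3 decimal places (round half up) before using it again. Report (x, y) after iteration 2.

Iteration 1:
  x: GS value = (-8 - (-4)·1.000) / (-8) = 0.500;  x ← (1−ω)·1.000 + ω·0.500 = 0.400
  y: GS value = (-1 - (-2)·0.400) / (3) = -0.067;  y ← (1−ω)·1.000 + ω·-0.067 = -0.280
Iteration 2:
  x: GS value = (-8 - (-4)·-0.280) / (-8) = 1.140;  x ← (1−ω)·0.400 + ω·1.140 = 1.288
  y: GS value = (-1 - (-2)·1.288) / (3) = 0.525;  y ← (1−ω)·-0.280 + ω·0.525 = 0.686

(1.288, 0.686)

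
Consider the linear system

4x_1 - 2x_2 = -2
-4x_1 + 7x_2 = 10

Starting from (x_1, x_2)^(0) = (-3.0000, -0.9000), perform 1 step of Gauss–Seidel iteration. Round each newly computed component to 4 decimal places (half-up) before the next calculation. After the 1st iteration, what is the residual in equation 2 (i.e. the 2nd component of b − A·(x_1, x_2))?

Iteration 1:
  x_1 = (-2 - (-2)·-0.9000) / (4) = -0.9500
  x_2 = (10 - (-4)·-0.9500) / (7) = 0.8857
Residual b − A·x = (3.5714, 0.0001)

0.0001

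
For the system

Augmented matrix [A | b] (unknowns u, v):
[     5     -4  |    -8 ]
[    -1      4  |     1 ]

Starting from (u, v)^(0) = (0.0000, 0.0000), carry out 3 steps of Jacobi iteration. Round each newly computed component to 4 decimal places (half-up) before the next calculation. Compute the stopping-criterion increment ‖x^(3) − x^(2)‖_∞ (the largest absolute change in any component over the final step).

0.3200

Iteration 1:
  u = (-8 - (-4)·0.0000) / (5) = -1.6000
  v = (1 - (-1)·0.0000) / (4) = 0.2500
Iteration 2:
  u = (-8 - (-4)·0.2500) / (5) = -1.4000
  v = (1 - (-1)·-1.6000) / (4) = -0.1500
Iteration 3:
  u = (-8 - (-4)·-0.1500) / (5) = -1.7200
  v = (1 - (-1)·-1.4000) / (4) = -0.1000
Change: (-0.3200, 0.0500) → max |·| = 0.3200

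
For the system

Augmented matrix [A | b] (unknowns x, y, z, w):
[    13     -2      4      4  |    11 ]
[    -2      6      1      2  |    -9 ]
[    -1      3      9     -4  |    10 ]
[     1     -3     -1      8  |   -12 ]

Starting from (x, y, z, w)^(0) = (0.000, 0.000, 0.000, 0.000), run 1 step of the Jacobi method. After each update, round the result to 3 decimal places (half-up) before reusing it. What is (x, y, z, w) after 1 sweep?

Iteration 1:
  x = (11 - (-2)·0.000 - (4)·0.000 - (4)·0.000) / (13) = 0.846
  y = (-9 - (-2)·0.000 - (1)·0.000 - (2)·0.000) / (6) = -1.500
  z = (10 - (-1)·0.000 - (3)·0.000 - (-4)·0.000) / (9) = 1.111
  w = (-12 - (1)·0.000 - (-3)·0.000 - (-1)·0.000) / (8) = -1.500

(0.846, -1.500, 1.111, -1.500)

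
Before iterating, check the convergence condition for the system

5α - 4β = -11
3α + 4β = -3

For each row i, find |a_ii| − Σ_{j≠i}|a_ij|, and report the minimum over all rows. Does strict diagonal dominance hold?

1

row 1: |5| − (4) = 1
row 2: |4| − (3) = 1
minimum over rows = 1 → strictly diagonally dominant (convergence guaranteed)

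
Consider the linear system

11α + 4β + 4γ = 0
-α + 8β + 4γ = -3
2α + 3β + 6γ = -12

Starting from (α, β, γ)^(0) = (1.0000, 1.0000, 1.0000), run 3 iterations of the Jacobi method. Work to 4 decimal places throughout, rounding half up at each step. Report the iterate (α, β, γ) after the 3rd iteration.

Iteration 1:
  α = (0 - (4)·1.0000 - (4)·1.0000) / (11) = -0.7273
  β = (-3 - (-1)·1.0000 - (4)·1.0000) / (8) = -0.7500
  γ = (-12 - (2)·1.0000 - (3)·1.0000) / (6) = -2.8333
Iteration 2:
  α = (0 - (4)·-0.7500 - (4)·-2.8333) / (11) = 1.3030
  β = (-3 - (-1)·-0.7273 - (4)·-2.8333) / (8) = 0.9507
  γ = (-12 - (2)·-0.7273 - (3)·-0.7500) / (6) = -1.3826
Iteration 3:
  α = (0 - (4)·0.9507 - (4)·-1.3826) / (11) = 0.1571
  β = (-3 - (-1)·1.3030 - (4)·-1.3826) / (8) = 0.4792
  γ = (-12 - (2)·1.3030 - (3)·0.9507) / (6) = -2.9097

(0.1571, 0.4792, -2.9097)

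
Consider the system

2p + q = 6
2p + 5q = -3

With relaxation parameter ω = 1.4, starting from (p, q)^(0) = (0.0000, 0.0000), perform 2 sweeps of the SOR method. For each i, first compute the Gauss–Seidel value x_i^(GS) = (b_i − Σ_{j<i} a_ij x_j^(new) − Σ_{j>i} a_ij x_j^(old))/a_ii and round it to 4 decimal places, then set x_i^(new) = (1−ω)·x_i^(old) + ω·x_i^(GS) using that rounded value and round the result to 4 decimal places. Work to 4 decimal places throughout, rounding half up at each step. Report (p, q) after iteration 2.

Iteration 1:
  p: GS value = (6 - (1)·0.0000) / (2) = 3.0000;  p ← (1−ω)·0.0000 + ω·3.0000 = 4.2000
  q: GS value = (-3 - (2)·4.2000) / (5) = -2.2800;  q ← (1−ω)·0.0000 + ω·-2.2800 = -3.1920
Iteration 2:
  p: GS value = (6 - (1)·-3.1920) / (2) = 4.5960;  p ← (1−ω)·4.2000 + ω·4.5960 = 4.7544
  q: GS value = (-3 - (2)·4.7544) / (5) = -2.5018;  q ← (1−ω)·-3.1920 + ω·-2.5018 = -2.2257

(4.7544, -2.2257)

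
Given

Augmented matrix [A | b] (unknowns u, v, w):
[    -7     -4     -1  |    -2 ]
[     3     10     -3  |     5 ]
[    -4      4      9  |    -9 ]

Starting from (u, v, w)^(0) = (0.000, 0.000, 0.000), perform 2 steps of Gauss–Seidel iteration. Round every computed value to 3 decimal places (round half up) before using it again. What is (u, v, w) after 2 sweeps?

Iteration 1:
  u = (-2 - (-4)·0.000 - (-1)·0.000) / (-7) = 0.286
  v = (5 - (3)·0.286 - (-3)·0.000) / (10) = 0.414
  w = (-9 - (-4)·0.286 - (4)·0.414) / (9) = -1.057
Iteration 2:
  u = (-2 - (-4)·0.414 - (-1)·-1.057) / (-7) = 0.200
  v = (5 - (3)·0.200 - (-3)·-1.057) / (10) = 0.123
  w = (-9 - (-4)·0.200 - (4)·0.123) / (9) = -0.966

(0.200, 0.123, -0.966)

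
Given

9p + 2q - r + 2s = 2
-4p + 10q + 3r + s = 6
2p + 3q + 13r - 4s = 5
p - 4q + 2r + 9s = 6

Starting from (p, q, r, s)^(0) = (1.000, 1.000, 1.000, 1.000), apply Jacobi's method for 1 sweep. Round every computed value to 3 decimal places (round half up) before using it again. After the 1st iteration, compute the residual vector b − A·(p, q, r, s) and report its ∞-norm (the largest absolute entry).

Iteration 1:
  p = (2 - (2)·1.000 - (-1)·1.000 - (2)·1.000) / (9) = -0.111
  q = (6 - (-4)·1.000 - (3)·1.000 - (1)·1.000) / (10) = 0.600
  r = (5 - (2)·1.000 - (3)·1.000 - (-4)·1.000) / (13) = 0.308
  s = (6 - (1)·1.000 - (-4)·1.000 - (2)·1.000) / (9) = 0.778
Residual b − A·x = (0.551, -2.146, 2.530, 0.893); ∞-norm = 2.530

2.530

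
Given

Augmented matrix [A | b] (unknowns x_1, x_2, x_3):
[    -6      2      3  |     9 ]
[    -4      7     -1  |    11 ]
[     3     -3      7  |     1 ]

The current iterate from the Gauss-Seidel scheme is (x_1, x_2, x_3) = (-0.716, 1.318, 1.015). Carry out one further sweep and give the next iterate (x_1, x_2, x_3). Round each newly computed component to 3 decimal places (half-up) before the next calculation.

(-0.553, 1.400, 0.980)

One sweep:
  x_1 = (9 - (2)·1.318 - (3)·1.015) / (-6) = -0.553
  x_2 = (11 - (-4)·-0.553 - (-1)·1.015) / (7) = 1.400
  x_3 = (1 - (3)·-0.553 - (-3)·1.400) / (7) = 0.980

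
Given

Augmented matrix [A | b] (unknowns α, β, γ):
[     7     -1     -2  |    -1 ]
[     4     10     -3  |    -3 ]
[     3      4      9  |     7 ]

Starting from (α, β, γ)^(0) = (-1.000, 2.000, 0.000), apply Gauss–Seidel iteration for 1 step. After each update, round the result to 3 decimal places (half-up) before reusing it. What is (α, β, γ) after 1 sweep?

(0.143, -0.357, 0.889)

Iteration 1:
  α = (-1 - (-1)·2.000 - (-2)·0.000) / (7) = 0.143
  β = (-3 - (4)·0.143 - (-3)·0.000) / (10) = -0.357
  γ = (7 - (3)·0.143 - (4)·-0.357) / (9) = 0.889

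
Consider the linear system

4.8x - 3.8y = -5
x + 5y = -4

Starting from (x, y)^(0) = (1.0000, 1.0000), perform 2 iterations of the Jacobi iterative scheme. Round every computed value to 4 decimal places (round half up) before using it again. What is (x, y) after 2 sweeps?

(-1.8333, -0.7500)

Iteration 1:
  x = (-5 - (-3.8)·1.0000) / (4.8) = -0.2500
  y = (-4 - (1)·1.0000) / (5) = -1.0000
Iteration 2:
  x = (-5 - (-3.8)·-1.0000) / (4.8) = -1.8333
  y = (-4 - (1)·-0.2500) / (5) = -0.7500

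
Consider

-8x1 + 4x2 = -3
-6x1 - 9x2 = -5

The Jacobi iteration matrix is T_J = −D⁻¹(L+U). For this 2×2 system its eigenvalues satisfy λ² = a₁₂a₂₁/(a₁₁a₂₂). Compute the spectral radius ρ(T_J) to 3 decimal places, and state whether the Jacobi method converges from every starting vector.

0.577

a₁₂a₂₁/(a₁₁a₂₂) = (4)·(-6) / ((-8)·(-9)) = -0.333333
ρ = √|-0.333333| = √0.333333 = 0.577
ρ < 1, so Jacobi converges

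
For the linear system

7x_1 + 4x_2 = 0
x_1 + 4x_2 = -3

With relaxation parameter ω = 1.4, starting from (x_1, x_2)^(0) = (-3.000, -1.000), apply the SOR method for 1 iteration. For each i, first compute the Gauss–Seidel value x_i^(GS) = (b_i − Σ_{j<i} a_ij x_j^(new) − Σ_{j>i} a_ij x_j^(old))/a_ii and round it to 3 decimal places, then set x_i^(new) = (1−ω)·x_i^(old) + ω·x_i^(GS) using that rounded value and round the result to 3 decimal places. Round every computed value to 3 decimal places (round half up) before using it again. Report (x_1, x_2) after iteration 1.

(1.999, -1.350)

Iteration 1:
  x_1: GS value = (0 - (4)·-1.000) / (7) = 0.571;  x_1 ← (1−ω)·-3.000 + ω·0.571 = 1.999
  x_2: GS value = (-3 - (1)·1.999) / (4) = -1.250;  x_2 ← (1−ω)·-1.000 + ω·-1.250 = -1.350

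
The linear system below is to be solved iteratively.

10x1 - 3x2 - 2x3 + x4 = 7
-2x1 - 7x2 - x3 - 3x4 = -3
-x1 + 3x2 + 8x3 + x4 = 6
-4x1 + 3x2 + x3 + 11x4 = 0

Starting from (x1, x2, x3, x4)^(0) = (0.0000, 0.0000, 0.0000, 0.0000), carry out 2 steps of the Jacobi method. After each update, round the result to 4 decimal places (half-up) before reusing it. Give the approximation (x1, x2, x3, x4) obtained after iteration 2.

Iteration 1:
  x1 = (7 - (-3)·0.0000 - (-2)·0.0000 - (1)·0.0000) / (10) = 0.7000
  x2 = (-3 - (-2)·0.0000 - (-1)·0.0000 - (-3)·0.0000) / (-7) = 0.4286
  x3 = (6 - (-1)·0.0000 - (3)·0.0000 - (1)·0.0000) / (8) = 0.7500
  x4 = (0 - (-4)·0.0000 - (3)·0.0000 - (1)·0.0000) / (11) = 0.0000
Iteration 2:
  x1 = (7 - (-3)·0.4286 - (-2)·0.7500 - (1)·0.0000) / (10) = 0.9786
  x2 = (-3 - (-2)·0.7000 - (-1)·0.7500 - (-3)·0.0000) / (-7) = 0.1214
  x3 = (6 - (-1)·0.7000 - (3)·0.4286 - (1)·0.0000) / (8) = 0.6768
  x4 = (0 - (-4)·0.7000 - (3)·0.4286 - (1)·0.7500) / (11) = 0.0695

(0.9786, 0.1214, 0.6768, 0.0695)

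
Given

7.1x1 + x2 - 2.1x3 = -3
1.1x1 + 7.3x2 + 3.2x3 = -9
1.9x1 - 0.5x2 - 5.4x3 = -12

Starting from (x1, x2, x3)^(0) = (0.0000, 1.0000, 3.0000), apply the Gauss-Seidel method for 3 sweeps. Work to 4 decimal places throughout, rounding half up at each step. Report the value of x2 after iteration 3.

Iteration 1:
  x1 = (-3 - (1)·1.0000 - (-2.1)·3.0000) / (7.1) = 0.3239
  x2 = (-9 - (1.1)·0.3239 - (3.2)·3.0000) / (7.3) = -2.5968
  x3 = (-12 - (1.9)·0.3239 - (-0.5)·-2.5968) / (-5.4) = 2.5766
Iteration 2:
  x1 = (-3 - (1)·-2.5968 - (-2.1)·2.5766) / (7.1) = 0.7053
  x2 = (-9 - (1.1)·0.7053 - (3.2)·2.5766) / (7.3) = -2.4686
  x3 = (-12 - (1.9)·0.7053 - (-0.5)·-2.4686) / (-5.4) = 2.6990
Iteration 3:
  x1 = (-3 - (1)·-2.4686 - (-2.1)·2.6990) / (7.1) = 0.7235
  x2 = (-9 - (1.1)·0.7235 - (3.2)·2.6990) / (7.3) = -2.5250
  x3 = (-12 - (1.9)·0.7235 - (-0.5)·-2.5250) / (-5.4) = 2.7106

-2.5250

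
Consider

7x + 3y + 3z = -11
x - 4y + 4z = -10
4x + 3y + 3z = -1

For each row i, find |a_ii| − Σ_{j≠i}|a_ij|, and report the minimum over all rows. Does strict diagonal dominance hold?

row 1: |7| − (3+3) = 1
row 2: |-4| − (1+4) = -1
row 3: |3| − (4+3) = -4
minimum over rows = -4 → not strictly diagonally dominant

-4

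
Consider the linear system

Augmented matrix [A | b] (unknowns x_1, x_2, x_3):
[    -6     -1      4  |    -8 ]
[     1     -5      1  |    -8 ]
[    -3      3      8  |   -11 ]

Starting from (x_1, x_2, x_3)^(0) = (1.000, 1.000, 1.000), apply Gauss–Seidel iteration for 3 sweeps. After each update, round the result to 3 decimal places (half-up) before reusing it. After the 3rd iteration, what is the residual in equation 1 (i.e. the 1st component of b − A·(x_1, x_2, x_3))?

Iteration 1:
  x_1 = (-8 - (-1)·1.000 - (4)·1.000) / (-6) = 1.833
  x_2 = (-8 - (1)·1.833 - (1)·1.000) / (-5) = 2.167
  x_3 = (-11 - (-3)·1.833 - (3)·2.167) / (8) = -1.500
Iteration 2:
  x_1 = (-8 - (-1)·2.167 - (4)·-1.500) / (-6) = -0.028
  x_2 = (-8 - (1)·-0.028 - (1)·-1.500) / (-5) = 1.294
  x_3 = (-11 - (-3)·-0.028 - (3)·1.294) / (8) = -1.871
Iteration 3:
  x_1 = (-8 - (-1)·1.294 - (4)·-1.871) / (-6) = -0.130
  x_2 = (-8 - (1)·-0.130 - (1)·-1.871) / (-5) = 1.200
  x_3 = (-11 - (-3)·-0.130 - (3)·1.200) / (8) = -1.874
Residual b − A·x = (-0.084, 0.004, 0.002)

-0.084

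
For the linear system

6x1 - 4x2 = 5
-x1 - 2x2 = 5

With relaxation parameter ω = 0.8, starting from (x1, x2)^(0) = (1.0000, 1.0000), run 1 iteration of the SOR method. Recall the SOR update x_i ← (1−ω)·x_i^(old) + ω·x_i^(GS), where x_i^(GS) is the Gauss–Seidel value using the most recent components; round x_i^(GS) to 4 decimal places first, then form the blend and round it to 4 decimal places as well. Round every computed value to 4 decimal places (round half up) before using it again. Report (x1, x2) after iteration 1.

(1.4000, -2.3600)

Iteration 1:
  x1: GS value = (5 - (-4)·1.0000) / (6) = 1.5000;  x1 ← (1−ω)·1.0000 + ω·1.5000 = 1.4000
  x2: GS value = (5 - (-1)·1.4000) / (-2) = -3.2000;  x2 ← (1−ω)·1.0000 + ω·-3.2000 = -2.3600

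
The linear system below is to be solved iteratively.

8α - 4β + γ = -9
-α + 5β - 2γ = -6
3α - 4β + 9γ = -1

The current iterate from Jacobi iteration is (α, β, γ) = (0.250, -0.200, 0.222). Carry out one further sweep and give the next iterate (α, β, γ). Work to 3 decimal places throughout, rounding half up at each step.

One sweep:
  α = (-9 - (-4)·-0.200 - (1)·0.222) / (8) = -1.253
  β = (-6 - (-1)·0.250 - (-2)·0.222) / (5) = -1.061
  γ = (-1 - (3)·0.250 - (-4)·-0.200) / (9) = -0.283

(-1.253, -1.061, -0.283)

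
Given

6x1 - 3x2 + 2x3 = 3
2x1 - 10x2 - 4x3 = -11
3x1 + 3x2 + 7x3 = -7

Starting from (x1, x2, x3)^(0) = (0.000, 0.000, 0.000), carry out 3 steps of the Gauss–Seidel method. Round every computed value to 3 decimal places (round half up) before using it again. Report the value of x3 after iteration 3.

-3.177

Iteration 1:
  x1 = (3 - (-3)·0.000 - (2)·0.000) / (6) = 0.500
  x2 = (-11 - (2)·0.500 - (-4)·0.000) / (-10) = 1.200
  x3 = (-7 - (3)·0.500 - (3)·1.200) / (7) = -1.729
Iteration 2:
  x1 = (3 - (-3)·1.200 - (2)·-1.729) / (6) = 1.676
  x2 = (-11 - (2)·1.676 - (-4)·-1.729) / (-10) = 2.127
  x3 = (-7 - (3)·1.676 - (3)·2.127) / (7) = -2.630
Iteration 3:
  x1 = (3 - (-3)·2.127 - (2)·-2.630) / (6) = 2.440
  x2 = (-11 - (2)·2.440 - (-4)·-2.630) / (-10) = 2.640
  x3 = (-7 - (3)·2.440 - (3)·2.640) / (7) = -3.177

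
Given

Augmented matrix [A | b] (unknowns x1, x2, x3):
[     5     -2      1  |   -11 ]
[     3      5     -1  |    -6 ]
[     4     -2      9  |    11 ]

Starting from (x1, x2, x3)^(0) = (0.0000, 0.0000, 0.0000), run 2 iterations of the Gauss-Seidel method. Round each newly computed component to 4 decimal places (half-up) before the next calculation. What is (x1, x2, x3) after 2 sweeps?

Iteration 1:
  x1 = (-11 - (-2)·0.0000 - (1)·0.0000) / (5) = -2.2000
  x2 = (-6 - (3)·-2.2000 - (-1)·0.0000) / (5) = 0.1200
  x3 = (11 - (4)·-2.2000 - (-2)·0.1200) / (9) = 2.2267
Iteration 2:
  x1 = (-11 - (-2)·0.1200 - (1)·2.2267) / (5) = -2.5973
  x2 = (-6 - (3)·-2.5973 - (-1)·2.2267) / (5) = 0.8037
  x3 = (11 - (4)·-2.5973 - (-2)·0.8037) / (9) = 2.5552

(-2.5973, 0.8037, 2.5552)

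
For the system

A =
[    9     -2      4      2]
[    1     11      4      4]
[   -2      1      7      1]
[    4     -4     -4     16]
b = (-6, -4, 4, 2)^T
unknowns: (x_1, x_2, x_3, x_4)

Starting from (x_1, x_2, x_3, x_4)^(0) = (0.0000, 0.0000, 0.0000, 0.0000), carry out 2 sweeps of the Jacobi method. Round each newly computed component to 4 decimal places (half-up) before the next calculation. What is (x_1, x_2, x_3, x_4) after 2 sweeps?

Iteration 1:
  x_1 = (-6 - (-2)·0.0000 - (4)·0.0000 - (2)·0.0000) / (9) = -0.6667
  x_2 = (-4 - (1)·0.0000 - (4)·0.0000 - (4)·0.0000) / (11) = -0.3636
  x_3 = (4 - (-2)·0.0000 - (1)·0.0000 - (1)·0.0000) / (7) = 0.5714
  x_4 = (2 - (4)·0.0000 - (-4)·0.0000 - (-4)·0.0000) / (16) = 0.1250
Iteration 2:
  x_1 = (-6 - (-2)·-0.3636 - (4)·0.5714 - (2)·0.1250) / (9) = -1.0292
  x_2 = (-4 - (1)·-0.6667 - (4)·0.5714 - (4)·0.1250) / (11) = -0.5563
  x_3 = (4 - (-2)·-0.6667 - (1)·-0.3636 - (1)·0.1250) / (7) = 0.4150
  x_4 = (2 - (4)·-0.6667 - (-4)·-0.3636 - (-4)·0.5714) / (16) = 0.3436

(-1.0292, -0.5563, 0.4150, 0.3436)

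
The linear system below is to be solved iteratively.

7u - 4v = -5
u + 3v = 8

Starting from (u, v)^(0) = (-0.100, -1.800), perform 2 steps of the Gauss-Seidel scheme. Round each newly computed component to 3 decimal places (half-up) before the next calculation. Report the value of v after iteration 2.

Iteration 1:
  u = (-5 - (-4)·-1.800) / (7) = -1.743
  v = (8 - (1)·-1.743) / (3) = 3.248
Iteration 2:
  u = (-5 - (-4)·3.248) / (7) = 1.142
  v = (8 - (1)·1.142) / (3) = 2.286

2.286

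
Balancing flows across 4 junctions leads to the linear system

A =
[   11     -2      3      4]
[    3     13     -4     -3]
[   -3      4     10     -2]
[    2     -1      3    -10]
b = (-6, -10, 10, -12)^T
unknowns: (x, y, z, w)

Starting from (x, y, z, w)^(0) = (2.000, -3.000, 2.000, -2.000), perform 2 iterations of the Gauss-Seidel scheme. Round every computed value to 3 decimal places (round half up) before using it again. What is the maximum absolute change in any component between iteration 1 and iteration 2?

0.420

Iteration 1:
  x = (-6 - (-2)·-3.000 - (3)·2.000 - (4)·-2.000) / (11) = -0.909
  y = (-10 - (3)·-0.909 - (-4)·2.000 - (-3)·-2.000) / (13) = -0.406
  z = (10 - (-3)·-0.909 - (4)·-0.406 - (-2)·-2.000) / (10) = 0.490
  w = (-12 - (2)·-0.909 - (-1)·-0.406 - (3)·0.490) / (-10) = 1.206
Iteration 2:
  x = (-6 - (-2)·-0.406 - (3)·0.490 - (4)·1.206) / (11) = -1.191
  y = (-10 - (3)·-1.191 - (-4)·0.490 - (-3)·1.206) / (13) = -0.065
  z = (10 - (-3)·-1.191 - (4)·-0.065 - (-2)·1.206) / (10) = 0.910
  w = (-12 - (2)·-1.191 - (-1)·-0.065 - (3)·0.910) / (-10) = 1.241
Change: (-0.282, 0.341, 0.420, 0.035) → max |·| = 0.420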